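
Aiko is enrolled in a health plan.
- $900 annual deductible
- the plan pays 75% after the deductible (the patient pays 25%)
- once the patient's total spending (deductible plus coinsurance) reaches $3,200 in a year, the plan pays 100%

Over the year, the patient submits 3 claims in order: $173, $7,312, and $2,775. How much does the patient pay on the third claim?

Claim 1 — $173: fully absorbed by the deductible. Patient pays $173; OOP now $173.
Claim 2 — $7,312: $727 finishes the deductible; $6,585 goes to coinsurance; 25% of $6,585 = $1,646.25. Patient owes $2,373.25 (running OOP $2,546.25).
Claim 3 — $2,775: deductible already satisfied, so patient's share is 25% × $2,775 = $693.75. That would push OOP to $3,240, over the $3,200 cap, so patient pays $3,200 − $2,546.25 = $653.75.

$653.75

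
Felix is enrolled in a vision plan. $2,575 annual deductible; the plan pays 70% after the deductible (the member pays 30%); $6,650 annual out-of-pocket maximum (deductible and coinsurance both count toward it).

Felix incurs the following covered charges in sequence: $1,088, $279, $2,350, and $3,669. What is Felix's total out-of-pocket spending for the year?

Claim 1 — $1,088: entire amount goes to the deductible. Member pays $1,088; OOP now $1,088.
Claim 2 — $279: fully absorbed by the deductible. Member pays $279; OOP now $1,367.
Claim 3 — $2,350: $1,208 finishes the deductible; $1,142 goes to coinsurance; member's 30% is $342.60. Cost to member: $1,550.60. OOP to date $2,917.60.
Claim 4 — $3,669: deductible already satisfied, so member's share is 30% × $3,669 = $1,100.70. Member owes $1,100.70 (running OOP $4,018.30).
Summing the member's payments: $1,088 + $279 + $1,550.60 + $1,100.70 = $4,018.30.

$4,018.30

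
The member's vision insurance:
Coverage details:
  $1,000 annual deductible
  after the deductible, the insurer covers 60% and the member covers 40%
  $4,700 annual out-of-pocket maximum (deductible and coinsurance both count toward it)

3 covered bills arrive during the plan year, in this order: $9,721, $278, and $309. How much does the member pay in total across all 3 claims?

Claim 1 ($9,721): deductible takes $1,000, $8,721 remains; coinsurance $8,721 × 40% = $3,488.40. Cost to member: $4,488.40. OOP to date $4,488.40.
Claim 2 ($278): deductible already satisfied, so member's share is 40% × $278 = $111.20. Member pays $111.20; OOP now $4,599.60.
Claim 3 ($309): deductible already satisfied, so member's share is 40% × $309 = $123.60. Adding that to $4,599.60 gives $4,723.20, past the $4,700 cap; member pays only $4,700 − $4,599.60 = $100.40.
Summing the member's payments: $4,488.40 + $111.20 + $100.40 = $4,700.

$4,700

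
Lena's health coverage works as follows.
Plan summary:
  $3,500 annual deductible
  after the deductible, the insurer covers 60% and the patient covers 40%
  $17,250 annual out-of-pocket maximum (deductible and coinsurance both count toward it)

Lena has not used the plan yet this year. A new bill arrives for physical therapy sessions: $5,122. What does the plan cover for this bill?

Deductible not yet touched, so the first $3,500 of the bill goes to the deductible.
That leaves $5,122 − $3,500 = $1,622 for coinsurance.
40% of $1,622 = $648.80 falls to the patient.
So the patient owes $3,500 + $648.80 = $4,148.80 before any cap.
Cumulative spending $0 + $4,148.80 = $4,148.80 stays under the $17,250 maximum.
The insurer covers the remainder: $5,122 − $4,148.80 = $973.20.

$973.20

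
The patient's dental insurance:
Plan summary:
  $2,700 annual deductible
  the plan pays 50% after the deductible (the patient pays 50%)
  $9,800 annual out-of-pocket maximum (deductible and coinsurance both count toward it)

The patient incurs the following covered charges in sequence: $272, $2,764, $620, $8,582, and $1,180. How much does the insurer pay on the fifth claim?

Claim 1 ($272): fully absorbed by the deductible. Patient pays $272; OOP now $272. Plan pays $272 − $272 = $0.
Claim 2 ($2,764): deductible takes $2,428, $336 remains; 50% of $336 = $168. Cost to patient: $2,596. OOP to date $2,868. Plan pays $2,764 − $2,596 = $168.
Claim 3 ($620): deductible already satisfied, so patient's share is 50% × $620 = $310. Patient owes $310 (running OOP $3,178). Insurer: $620 − $310 = $310.
Claim 4 ($8,582): deductible already satisfied, so patient's share is 50% × $8,582 = $4,291. Patient pays $4,291; OOP now $7,469. Insurer: $8,582 − $4,291 = $4,291.
Claim 5 ($1,180): deductible already satisfied, so patient's share is 50% × $1,180 = $590. Patient owes $590 (running OOP $8,059). Insurer: $1,180 − $590 = $590.

$590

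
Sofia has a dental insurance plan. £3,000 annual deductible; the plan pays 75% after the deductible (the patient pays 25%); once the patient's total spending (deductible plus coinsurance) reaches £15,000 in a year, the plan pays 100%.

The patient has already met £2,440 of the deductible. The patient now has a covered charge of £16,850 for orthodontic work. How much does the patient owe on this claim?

£4,632.50

Remaining deductible: £3,000 − £2,440 = £560.
After the £560 deductible portion, £16,850 − £560 = £16,290 is subject to coinsurance.
Coinsurance: £16,290 × 25% = £4,072.50.
Patient responsibility before any cap: £560 + £4,072.50 = £4,632.50.
Cumulative spending £2,440 + £4,632.50 = £7,072.50 stays under the £15,000 maximum.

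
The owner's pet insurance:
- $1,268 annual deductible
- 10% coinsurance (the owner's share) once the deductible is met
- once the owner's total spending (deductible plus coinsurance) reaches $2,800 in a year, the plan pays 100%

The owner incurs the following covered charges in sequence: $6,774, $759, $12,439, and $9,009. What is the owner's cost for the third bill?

$905.50

Claim 1 ($6,774): deductible takes $1,268, $5,506 remains; coinsurance $5,506 × 10% = $550.60. Cost to owner: $1,818.60. OOP to date $1,818.60.
Claim 2 ($759): deductible met; 10% of $759 = $75.90. Owner owes $75.90 (running OOP $1,894.50).
Claim 3 ($12,439): deductible met; 10% of $12,439 = $1,243.90. OOP would hit $3,138.40 > $2,800, so the cap limits the owner to $2,800 − $1,894.50 = $905.50.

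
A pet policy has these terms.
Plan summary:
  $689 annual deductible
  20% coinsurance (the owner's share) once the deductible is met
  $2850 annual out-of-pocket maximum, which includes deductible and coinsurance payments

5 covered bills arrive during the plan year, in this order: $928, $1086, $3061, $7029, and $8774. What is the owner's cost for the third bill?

Claim 1 — $928: $689 finishes the deductible; $239 goes to coinsurance; 20% of $239 = $47.80. Owner pays $736.80; OOP now $736.80.
Claim 2 — $1086: 20% coinsurance on $1086 = $217.20. Cost to owner: $217.20. OOP to date $954.
Claim 3 — $3061: 20% coinsurance on $3061 = $612.20. Owner pays $612.20; OOP now $1566.20.

$612.20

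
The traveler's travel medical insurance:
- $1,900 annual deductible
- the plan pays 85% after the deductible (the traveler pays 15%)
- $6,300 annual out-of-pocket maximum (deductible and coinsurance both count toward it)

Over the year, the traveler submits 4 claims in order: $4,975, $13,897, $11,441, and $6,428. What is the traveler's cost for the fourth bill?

Claim 1 — $4,975: $1,900 finishes the deductible; $3,075 goes to coinsurance; coinsurance $3,075 × 15% = $461.25. Traveler pays $2,361.25; OOP now $2,361.25.
Claim 2 — $13,897: deductible met; 15% of $13,897 = $2,084.55. Traveler owes $2,084.55 (running OOP $4,445.80).
Claim 3 — $11,441: deductible met; 15% of $11,441 = $1,716.15. Traveler pays $1,716.15; OOP now $6,161.95.
Claim 4 — $6,428: deductible already satisfied, so traveler's share is 15% × $6,428 = $964.20. That would push OOP to $7,126.15, over the $6,300 cap, so traveler pays $6,300 − $6,161.95 = $138.05.

$138.05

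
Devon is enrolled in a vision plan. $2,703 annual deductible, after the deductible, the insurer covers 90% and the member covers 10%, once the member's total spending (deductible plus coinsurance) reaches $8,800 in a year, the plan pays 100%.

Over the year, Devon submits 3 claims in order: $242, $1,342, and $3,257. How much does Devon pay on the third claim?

$1,332.80

#1 ($242): fully absorbed by the deductible. Member owes $242 (running OOP $242).
#2 ($1,342): fully absorbed by the deductible. Member owes $1,342 (running OOP $1,584).
#3 ($3,257): $1,119 to deductible, leaving $2,138; coinsurance $2,138 × 10% = $213.80. Cost to member: $1,332.80. OOP to date $2,916.80.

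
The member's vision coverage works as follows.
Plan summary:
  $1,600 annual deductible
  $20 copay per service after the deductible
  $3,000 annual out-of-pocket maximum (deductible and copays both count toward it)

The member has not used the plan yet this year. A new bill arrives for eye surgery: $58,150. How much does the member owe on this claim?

Nothing has been paid toward the $1,600 deductible, so the first $1,600 of this charge is applied there.
After the $1,600 deductible portion, $58,150 − $1,600 = $56,550 is subject to the copay.
Copay on this service: $20.
Member responsibility before any cap: $1,600 + $20 = $1,620.
Total out-of-pocket so far would be $0 + $1,620 = $1,620, below the $3,000 cap — no reduction.

$1,620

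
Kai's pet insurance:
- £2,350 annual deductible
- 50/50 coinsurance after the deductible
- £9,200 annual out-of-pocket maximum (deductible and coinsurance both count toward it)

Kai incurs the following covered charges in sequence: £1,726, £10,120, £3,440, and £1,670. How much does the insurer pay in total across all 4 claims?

Claim 1 (£1,726): all of it applies to the deductible. Owner pays £1,726; OOP now £1,726. Plan pays £1,726 − £1,726 = £0.
Claim 2 (£10,120): £624 finishes the deductible; £9,496 goes to coinsurance; owner's 50% is £4,748. Cost to owner: £5,372. OOP to date £7,098. Plan pays £10,120 − £5,372 = £4,748.
Claim 3 (£3,440): 50% coinsurance on £3,440 = £1,720. Cost to owner: £1,720. OOP to date £8,818. Insurer: £3,440 − £1,720 = £1,720.
Claim 4 (£1,670): deductible already satisfied, so owner's share is 50% × £1,670 = £835. That would push OOP to £9,653, over the £9,200 cap, so owner pays £9,200 − £8,818 = £382. Plan pays £1,670 − £382 = £1,288.
Insurer total: £0 + £4,748 + £1,720 + £1,288 = £7,756.

£7,756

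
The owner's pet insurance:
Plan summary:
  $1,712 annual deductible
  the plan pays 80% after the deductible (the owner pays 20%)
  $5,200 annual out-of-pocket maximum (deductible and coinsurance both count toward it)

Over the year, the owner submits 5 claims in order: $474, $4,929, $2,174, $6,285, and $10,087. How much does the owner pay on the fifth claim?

Claim 1 — $474: fully absorbed by the deductible. Cost to owner: $474. OOP to date $474.
Claim 2 — $4,929: $1,238 finishes the deductible; $3,691 goes to coinsurance; coinsurance $3,691 × 20% = $738.20. Owner pays $1,976.20; OOP now $2,450.20.
Claim 3 — $2,174: 20% coinsurance on $2,174 = $434.80. Cost to owner: $434.80. OOP to date $2,885.
Claim 4 — $6,285: deductible met; 20% of $6,285 = $1,257. Owner owes $1,257 (running OOP $4,142).
Claim 5 — $10,087: deductible already satisfied, so owner's share is 20% × $10,087 = $2,017.40. That would push OOP to $6,159.40, over the $5,200 cap, so owner pays $5,200 − $4,142 = $1,058.

$1,058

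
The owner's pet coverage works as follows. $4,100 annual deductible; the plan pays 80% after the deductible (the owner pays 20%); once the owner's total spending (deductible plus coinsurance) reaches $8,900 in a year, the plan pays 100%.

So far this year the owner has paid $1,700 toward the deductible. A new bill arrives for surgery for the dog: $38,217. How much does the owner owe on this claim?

Remaining deductible: $4,100 − $1,700 = $2,400.
After the $2,400 deductible portion, $38,217 − $2,400 = $35,817 is subject to coinsurance.
20% of $35,817 = $7,163.40 falls to the owner.
So the owner owes $2,400 + $7,163.40 = $9,563.40 before any cap.
That would bring total out-of-pocket to $11,263.40, past the $8,900 cap. The owner is capped at $8,900 − $1,700 = $7,200 on this claim.

$7,200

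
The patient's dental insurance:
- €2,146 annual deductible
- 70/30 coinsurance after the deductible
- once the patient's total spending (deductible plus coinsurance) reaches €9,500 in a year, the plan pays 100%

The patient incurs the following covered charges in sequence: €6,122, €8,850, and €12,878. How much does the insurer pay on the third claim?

Claim 1 — €6,122: €2,146 finishes the deductible; €3,976 goes to coinsurance; coinsurance €3,976 × 30% = €1,192.80. Patient pays €3,338.80; OOP now €3,338.80. Insurer: €6,122 − €3,338.80 = €2,783.20.
Claim 2 — €8,850: 30% coinsurance on €8,850 = €2,655. Cost to patient: €2,655. OOP to date €5,993.80. Insurer: €8,850 − €2,655 = €6,195.
Claim 3 — €12,878: deductible already satisfied, so patient's share is 30% × €12,878 = €3,863.40. OOP would hit €9,857.20 > €9,500, so the cap limits the patient to €9,500 − €5,993.80 = €3,506.20. Insurer: €12,878 − €3,506.20 = €9,371.80.

€9,371.80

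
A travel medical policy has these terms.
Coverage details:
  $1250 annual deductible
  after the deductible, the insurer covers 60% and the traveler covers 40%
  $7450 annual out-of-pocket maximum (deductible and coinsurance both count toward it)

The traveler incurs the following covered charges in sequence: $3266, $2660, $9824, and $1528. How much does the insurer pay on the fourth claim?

Claim 1 — $3266: $1250 to deductible, leaving $2016; 40% of $2016 = $806.40. Traveler owes $2056.40 (running OOP $2056.40). Plan pays $3266 − $2056.40 = $1209.60.
Claim 2 — $2660: deductible met; 40% of $2660 = $1064. Traveler owes $1064 (running OOP $3120.40). Plan pays $2660 − $1064 = $1596.
Claim 3 — $9824: deductible already satisfied, so traveler's share is 40% × $9824 = $3929.60. Traveler owes $3929.60 (running OOP $7050). Plan pays $9824 − $3929.60 = $5894.40.
Claim 4 — $1528: 40% coinsurance on $1528 = $611.20. OOP would hit $7661.20 > $7450, so the cap limits the traveler to $7450 − $7050 = $400. Insurer: $1528 − $400 = $1128.

$1128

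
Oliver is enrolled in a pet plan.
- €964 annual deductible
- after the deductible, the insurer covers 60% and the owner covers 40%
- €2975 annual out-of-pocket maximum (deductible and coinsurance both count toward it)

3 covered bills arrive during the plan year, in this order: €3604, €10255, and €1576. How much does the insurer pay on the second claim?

€9300

Claim 1 (€3604): €964 finishes the deductible; €2640 goes to coinsurance; owner's 40% is €1056. Owner pays €2020; OOP now €2020. Insurer: €3604 − €2020 = €1584.
Claim 2 (€10255): deductible already satisfied, so owner's share is 40% × €10255 = €4102. That would push OOP to €6122, over the €2975 cap, so owner pays €2975 − €2020 = €955. Insurer: €10255 − €955 = €9300.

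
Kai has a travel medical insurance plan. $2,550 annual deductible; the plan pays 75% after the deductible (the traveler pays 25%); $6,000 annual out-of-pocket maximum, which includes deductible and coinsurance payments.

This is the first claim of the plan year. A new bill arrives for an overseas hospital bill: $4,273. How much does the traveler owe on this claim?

Deductible not yet touched, so the first $2,550 of the bill goes to the deductible.
The remaining $1,723 (= $4,273 − $2,550) moves to coinsurance.
Coinsurance: $1,723 × 25% = $430.75.
That puts the traveler's cost at $2,550 + $430.75 = $2,980.75 before any cap.
Cumulative spending $0 + $2,980.75 = $2,980.75 stays under the $6,000 maximum.

$2,980.75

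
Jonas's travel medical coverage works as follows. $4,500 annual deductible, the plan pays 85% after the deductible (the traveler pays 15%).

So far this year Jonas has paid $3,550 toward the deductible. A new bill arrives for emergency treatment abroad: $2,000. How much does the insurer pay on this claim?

$892.50

Deductible still to meet: $4,500 − $3,550 = $950.
The remaining $1,050 (= $2,000 − $950) moves to coinsurance.
Coinsurance: $1,050 × 15% = $157.50.
So the traveler owes $950 + $157.50 = $1,107.50.
Insurer pays the balance: $2,000 − $1,107.50 = $892.50.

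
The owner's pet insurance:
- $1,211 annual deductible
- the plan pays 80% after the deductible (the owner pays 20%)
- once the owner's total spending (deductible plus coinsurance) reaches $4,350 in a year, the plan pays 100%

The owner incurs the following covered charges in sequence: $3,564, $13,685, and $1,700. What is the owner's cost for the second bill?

$2,668.40

Bill 1, $3,564: $1,211 finishes the deductible; $2,353 goes to coinsurance; 20% of $2,353 = $470.60. Owner pays $1,681.60; OOP now $1,681.60.
Bill 2, $13,685: deductible met; 20% of $13,685 = $2,737. That would push OOP to $4,418.60, over the $4,350 cap, so owner pays $4,350 − $1,681.60 = $2,668.40.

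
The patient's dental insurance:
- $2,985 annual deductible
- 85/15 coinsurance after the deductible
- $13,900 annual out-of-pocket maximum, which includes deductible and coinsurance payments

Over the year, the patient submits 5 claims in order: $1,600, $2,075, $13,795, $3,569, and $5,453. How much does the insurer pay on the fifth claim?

$4,635.05

Claim 1 ($1,600): entire amount goes to the deductible. Patient pays $1,600; OOP now $1,600. Insurer: $1,600 − $1,600 = $0.
Claim 2 ($2,075): $1,385 finishes the deductible; $690 goes to coinsurance; patient's 15% is $103.50. Cost to patient: $1,488.50. OOP to date $3,088.50. Plan pays $2,075 − $1,488.50 = $586.50.
Claim 3 ($13,795): deductible met; 15% of $13,795 = $2,069.25. Patient owes $2,069.25 (running OOP $5,157.75). Insurer: $13,795 − $2,069.25 = $11,725.75.
Claim 4 ($3,569): deductible met; 15% of $3,569 = $535.35. Patient pays $535.35; OOP now $5,693.10. Insurer: $3,569 − $535.35 = $3,033.65.
Claim 5 ($5,453): deductible already satisfied, so patient's share is 15% × $5,453 = $817.95. Cost to patient: $817.95. OOP to date $6,511.05. Plan pays $5,453 − $817.95 = $4,635.05.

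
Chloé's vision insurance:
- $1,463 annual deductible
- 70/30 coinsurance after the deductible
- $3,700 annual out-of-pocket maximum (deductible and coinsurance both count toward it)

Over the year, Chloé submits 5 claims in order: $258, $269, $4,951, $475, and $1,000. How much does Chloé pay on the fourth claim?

Claim 1 — $258: entire amount goes to the deductible. Member owes $258 (running OOP $258).
Claim 2 — $269: all of it applies to the deductible. Member owes $269 (running OOP $527).
Claim 3 — $4,951: $936 to deductible, leaving $4,015; coinsurance $4,015 × 30% = $1,204.50. Member owes $2,140.50 (running OOP $2,667.50).
Claim 4 — $475: 30% coinsurance on $475 = $142.50. Member pays $142.50; OOP now $2,810.

$142.50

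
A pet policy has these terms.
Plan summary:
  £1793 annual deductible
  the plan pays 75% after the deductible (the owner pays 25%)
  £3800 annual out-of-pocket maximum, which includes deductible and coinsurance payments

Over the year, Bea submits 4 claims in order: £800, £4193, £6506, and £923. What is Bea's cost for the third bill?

£1207

Claim 1 — £800: all of it applies to the deductible. Cost to owner: £800. OOP to date £800.
Claim 2 — £4193: £993 to deductible, leaving £3200; coinsurance £3200 × 25% = £800. Cost to owner: £1793. OOP to date £2593.
Claim 3 — £6506: deductible met; 25% of £6506 = £1626.50. That would push OOP to £4219.50, over the £3800 cap, so owner pays £3800 − £2593 = £1207.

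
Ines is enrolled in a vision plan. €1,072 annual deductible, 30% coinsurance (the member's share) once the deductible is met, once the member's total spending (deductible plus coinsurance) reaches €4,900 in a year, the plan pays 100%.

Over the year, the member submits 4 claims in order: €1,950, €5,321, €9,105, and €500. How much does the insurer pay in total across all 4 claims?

€11,976

Claim 1 (€1,950): €1,072 to deductible, leaving €878; member's 30% is €263.40. Member owes €1,335.40 (running OOP €1,335.40). Insurer: €1,950 − €1,335.40 = €614.60.
Claim 2 (€5,321): 30% coinsurance on €5,321 = €1,596.30. Member pays €1,596.30; OOP now €2,931.70. Plan pays €5,321 − €1,596.30 = €3,724.70.
Claim 3 (€9,105): 30% coinsurance on €9,105 = €2,731.50. Adding that to €2,931.70 gives €5,663.20, past the €4,900 cap; member pays only €4,900 − €2,931.70 = €1,968.30. Plan pays €9,105 − €1,968.30 = €7,136.70.
Claim 4 (€500): deductible met; 30% of €500 = €150. That would push OOP to €5,050, over the €4,900 cap, so member pays €4,900 − €4,900 = €0. Insurer: €500 − €0 = €500.
Insurer total: €614.60 + €3,724.70 + €7,136.70 + €500 = €11,976.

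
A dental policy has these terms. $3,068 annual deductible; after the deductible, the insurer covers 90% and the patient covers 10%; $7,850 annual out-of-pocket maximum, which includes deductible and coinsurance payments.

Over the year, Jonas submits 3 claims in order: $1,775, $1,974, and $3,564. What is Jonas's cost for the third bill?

Bill 1, $1,775: fully absorbed by the deductible. Cost to patient: $1,775. OOP to date $1,775.
Bill 2, $1,974: $1,293 to deductible, leaving $681; patient's 10% is $68.10. Patient owes $1,361.10 (running OOP $3,136.10).
Bill 3, $3,564: deductible met; 10% of $3,564 = $356.40. Patient owes $356.40 (running OOP $3,492.50).

$356.40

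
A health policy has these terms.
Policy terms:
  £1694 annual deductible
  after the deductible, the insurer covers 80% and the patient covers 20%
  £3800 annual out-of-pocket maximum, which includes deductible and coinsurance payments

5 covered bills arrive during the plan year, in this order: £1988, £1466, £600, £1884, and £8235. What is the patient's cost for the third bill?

£120

Claim 1 — £1988: £1694 finishes the deductible; £294 goes to coinsurance; coinsurance £294 × 20% = £58.80. Patient owes £1752.80 (running OOP £1752.80).
Claim 2 — £1466: 20% coinsurance on £1466 = £293.20. Cost to patient: £293.20. OOP to date £2046.
Claim 3 — £600: 20% coinsurance on £600 = £120. Patient pays £120; OOP now £2166.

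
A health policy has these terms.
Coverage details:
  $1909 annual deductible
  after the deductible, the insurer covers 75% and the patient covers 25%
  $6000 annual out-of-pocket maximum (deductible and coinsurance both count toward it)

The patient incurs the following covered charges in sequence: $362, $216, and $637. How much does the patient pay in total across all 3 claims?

Bill 1, $362: fully absorbed by the deductible. Cost to patient: $362. OOP to date $362.
Bill 2, $216: fully absorbed by the deductible. Cost to patient: $216. OOP to date $578.
Bill 3, $637: fully absorbed by the deductible. Patient pays $637; OOP now $1215.
Total paid by the patient: $362 + $216 + $637 = $1215.

$1215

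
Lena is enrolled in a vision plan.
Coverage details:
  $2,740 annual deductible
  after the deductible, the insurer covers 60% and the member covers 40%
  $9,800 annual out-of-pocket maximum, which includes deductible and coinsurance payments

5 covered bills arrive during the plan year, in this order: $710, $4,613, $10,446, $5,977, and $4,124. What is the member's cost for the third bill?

Claim 1 — $710: all of it applies to the deductible. Member pays $710; OOP now $710.
Claim 2 — $4,613: deductible takes $2,030, $2,583 remains; 40% of $2,583 = $1,033.20. Member pays $3,063.20; OOP now $3,773.20.
Claim 3 — $10,446: deductible already satisfied, so member's share is 40% × $10,446 = $4,178.40. Member pays $4,178.40; OOP now $7,951.60.

$4,178.40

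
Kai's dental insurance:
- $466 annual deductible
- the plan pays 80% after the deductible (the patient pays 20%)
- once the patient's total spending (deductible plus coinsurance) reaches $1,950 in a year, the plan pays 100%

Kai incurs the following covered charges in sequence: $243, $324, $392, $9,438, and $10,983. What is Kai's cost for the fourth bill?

$1,385.40

Claim 1 ($243): entire amount goes to the deductible. Patient owes $243 (running OOP $243).
Claim 2 ($324): $223 to deductible, leaving $101; 20% of $101 = $20.20. Patient owes $243.20 (running OOP $486.20).
Claim 3 ($392): 20% coinsurance on $392 = $78.40. Patient pays $78.40; OOP now $564.60.
Claim 4 ($9,438): deductible already satisfied, so patient's share is 20% × $9,438 = $1,887.60. OOP would hit $2,452.20 > $1,950, so the cap limits the patient to $1,950 − $564.60 = $1,385.40.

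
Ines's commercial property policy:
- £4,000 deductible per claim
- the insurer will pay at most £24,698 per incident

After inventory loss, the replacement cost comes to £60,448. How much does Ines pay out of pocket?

£35,750

Less the £4,000 deductible: £60,448 − £4,000 = £56,448.
£56,448 exceeds the £24,698 limit, so the insurer pays the limit: £24,698.
Business's share is the uncovered remainder: £60,448 − £24,698 = £35,750.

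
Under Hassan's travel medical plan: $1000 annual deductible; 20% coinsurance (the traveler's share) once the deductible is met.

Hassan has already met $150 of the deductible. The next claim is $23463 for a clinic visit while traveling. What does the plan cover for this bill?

$150 of the $1000 deductible is already met, leaving $850.
The remaining $22613 (= $23463 − $850) moves to coinsurance.
Traveler's 20% share of $22613 is $4522.60.
That puts the traveler's cost at $850 + $4522.60 = $5372.60.
Insurer pays the balance: $23463 − $5372.60 = $18090.40.

$18090.40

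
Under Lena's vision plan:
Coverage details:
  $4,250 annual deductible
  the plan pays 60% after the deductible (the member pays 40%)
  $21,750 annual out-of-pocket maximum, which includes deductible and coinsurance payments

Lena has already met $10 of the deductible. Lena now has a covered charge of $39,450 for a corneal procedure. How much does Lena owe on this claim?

Remaining deductible: $4,250 − $10 = $4,240.
The remaining $35,210 (= $39,450 − $4,240) moves to coinsurance.
Member's 40% share of $35,210 is $14,084.
So the member owes $4,240 + $14,084 = $18,324 before any cap.
Year-to-date out-of-pocket becomes $10 + $18,324 = $18,334, still under the $21,750 maximum, so no cap applies.

$18,324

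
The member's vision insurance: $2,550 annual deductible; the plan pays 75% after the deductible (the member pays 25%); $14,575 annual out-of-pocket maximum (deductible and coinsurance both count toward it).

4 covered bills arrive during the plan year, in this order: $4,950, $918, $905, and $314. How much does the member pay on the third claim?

#1 ($4,950): $2,550 to deductible, leaving $2,400; member's 25% is $600. Member owes $3,150 (running OOP $3,150).
#2 ($918): 25% coinsurance on $918 = $229.50. Member owes $229.50 (running OOP $3,379.50).
#3 ($905): 25% coinsurance on $905 = $226.25. Member pays $226.25; OOP now $3,605.75.

$226.25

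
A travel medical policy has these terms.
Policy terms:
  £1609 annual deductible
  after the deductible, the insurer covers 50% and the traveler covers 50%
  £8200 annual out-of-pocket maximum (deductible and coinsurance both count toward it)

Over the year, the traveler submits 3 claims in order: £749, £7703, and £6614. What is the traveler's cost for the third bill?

Bill 1, £749: all of it applies to the deductible. Traveler owes £749 (running OOP £749).
Bill 2, £7703: deductible takes £860, £6843 remains; 50% of £6843 = £3421.50. Traveler owes £4281.50 (running OOP £5030.50).
Bill 3, £6614: deductible met; 50% of £6614 = £3307. Adding that to £5030.50 gives £8337.50, past the £8200 cap; traveler pays only £8200 − £5030.50 = £3169.50.

£3169.50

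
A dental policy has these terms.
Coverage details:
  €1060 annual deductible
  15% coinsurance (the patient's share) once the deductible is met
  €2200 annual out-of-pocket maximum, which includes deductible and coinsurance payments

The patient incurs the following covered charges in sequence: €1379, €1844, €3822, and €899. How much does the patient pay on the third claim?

Claim 1 — €1379: deductible takes €1060, €319 remains; coinsurance €319 × 15% = €47.85. Cost to patient: €1107.85. OOP to date €1107.85.
Claim 2 — €1844: 15% coinsurance on €1844 = €276.60. Patient owes €276.60 (running OOP €1384.45).
Claim 3 — €3822: 15% coinsurance on €3822 = €573.30. Patient pays €573.30; OOP now €1957.75.

€573.30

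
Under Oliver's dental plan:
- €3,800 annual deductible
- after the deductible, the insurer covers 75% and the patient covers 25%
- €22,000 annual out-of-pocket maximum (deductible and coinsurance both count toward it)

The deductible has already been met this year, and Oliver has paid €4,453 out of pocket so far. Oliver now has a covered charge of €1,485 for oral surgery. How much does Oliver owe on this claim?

€371.25

With the deductible met, the entire €1,485 is subject to coinsurance.
Coinsurance: €1,485 × 25% = €371.25.
Total out-of-pocket so far would be €4,453 + €371.25 = €4,824.25, below the €22,000 cap — no reduction.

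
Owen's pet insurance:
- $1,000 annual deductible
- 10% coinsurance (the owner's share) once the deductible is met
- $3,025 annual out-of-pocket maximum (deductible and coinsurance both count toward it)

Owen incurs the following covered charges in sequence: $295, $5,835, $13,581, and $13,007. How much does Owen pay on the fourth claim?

$153.90

Bill 1, $295: all of it applies to the deductible. Owner pays $295; OOP now $295.
Bill 2, $5,835: $705 finishes the deductible; $5,130 goes to coinsurance; 10% of $5,130 = $513. Owner owes $1,218 (running OOP $1,513).
Bill 3, $13,581: deductible already satisfied, so owner's share is 10% × $13,581 = $1,358.10. Cost to owner: $1,358.10. OOP to date $2,871.10.
Bill 4, $13,007: 10% coinsurance on $13,007 = $1,300.70. That would push OOP to $4,171.80, over the $3,025 cap, so owner pays $3,025 − $2,871.10 = $153.90.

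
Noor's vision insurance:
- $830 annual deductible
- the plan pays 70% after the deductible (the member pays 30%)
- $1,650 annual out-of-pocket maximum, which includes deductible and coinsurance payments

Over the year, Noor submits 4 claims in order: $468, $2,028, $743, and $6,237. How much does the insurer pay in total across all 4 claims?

Claim 1 ($468): all of it applies to the deductible. Member pays $468; OOP now $468. Plan pays $468 − $468 = $0.
Claim 2 ($2,028): $362 to deductible, leaving $1,666; 30% of $1,666 = $499.80. Member pays $861.80; OOP now $1,329.80. Plan pays $2,028 − $861.80 = $1,166.20.
Claim 3 ($743): 30% coinsurance on $743 = $222.90. Member owes $222.90 (running OOP $1,552.70). Plan pays $743 − $222.90 = $520.10.
Claim 4 ($6,237): deductible already satisfied, so member's share is 30% × $6,237 = $1,871.10. Adding that to $1,552.70 gives $3,423.80, past the $1,650 cap; member pays only $1,650 − $1,552.70 = $97.30. Plan pays $6,237 − $97.30 = $6,139.70.
Insurer total: $0 + $1,166.20 + $520.10 + $6,139.70 = $7,826.

$7,826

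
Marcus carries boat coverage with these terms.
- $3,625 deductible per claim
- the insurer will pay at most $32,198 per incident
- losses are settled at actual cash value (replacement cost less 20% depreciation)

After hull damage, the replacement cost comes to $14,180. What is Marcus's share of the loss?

$6,461

Depreciate 20%: the covered value is $14,180 × 0.8 = $11,344.
After the deductible, $11,344 − $3,625 = $7,719 remains.
$7,719 ≤ $32,198, so the limit doesn't bind; insurer pays $7,719.
Owner's share is the uncovered remainder: $14,180 − $7,719 = $6,461.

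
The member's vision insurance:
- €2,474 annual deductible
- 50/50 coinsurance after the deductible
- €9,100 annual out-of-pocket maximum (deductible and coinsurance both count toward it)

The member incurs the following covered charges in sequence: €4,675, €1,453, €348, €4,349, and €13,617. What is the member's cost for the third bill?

Claim 1 (€4,675): €2,474 finishes the deductible; €2,201 goes to coinsurance; coinsurance €2,201 × 50% = €1,100.50. Member pays €3,574.50; OOP now €3,574.50.
Claim 2 (€1,453): deductible met; 50% of €1,453 = €726.50. Member owes €726.50 (running OOP €4,301).
Claim 3 (€348): 50% coinsurance on €348 = €174. Cost to member: €174. OOP to date €4,475.

€174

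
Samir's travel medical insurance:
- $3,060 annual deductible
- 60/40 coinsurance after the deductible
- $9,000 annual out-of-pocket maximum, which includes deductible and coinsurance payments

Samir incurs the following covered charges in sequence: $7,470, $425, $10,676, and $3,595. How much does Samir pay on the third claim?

Claim 1 — $7,470: $3,060 to deductible, leaving $4,410; 40% of $4,410 = $1,764. Cost to traveler: $4,824. OOP to date $4,824.
Claim 2 — $425: deductible met; 40% of $425 = $170. Traveler pays $170; OOP now $4,994.
Claim 3 — $10,676: 40% coinsurance on $10,676 = $4,270.40. Adding that to $4,994 gives $9,264.40, past the $9,000 cap; traveler pays only $9,000 − $4,994 = $4,006.

$4,006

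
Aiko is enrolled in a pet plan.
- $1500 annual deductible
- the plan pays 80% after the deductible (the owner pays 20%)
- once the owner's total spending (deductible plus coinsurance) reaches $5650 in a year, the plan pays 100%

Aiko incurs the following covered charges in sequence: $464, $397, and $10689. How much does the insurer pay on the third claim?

$8040

Claim 1 — $464: fully absorbed by the deductible. Owner owes $464 (running OOP $464). Plan pays $464 − $464 = $0.
Claim 2 — $397: fully absorbed by the deductible. Owner owes $397 (running OOP $861). Plan pays $397 − $397 = $0.
Claim 3 — $10689: $639 to deductible, leaving $10050; coinsurance $10050 × 20% = $2010. Owner pays $2649; OOP now $3510. Plan pays $10689 − $2649 = $8040.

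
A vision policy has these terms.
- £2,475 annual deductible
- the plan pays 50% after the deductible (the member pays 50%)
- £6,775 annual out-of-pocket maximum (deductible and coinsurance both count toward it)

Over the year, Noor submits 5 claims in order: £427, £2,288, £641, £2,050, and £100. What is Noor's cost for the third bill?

Bill 1, £427: all of it applies to the deductible. Cost to member: £427. OOP to date £427.
Bill 2, £2,288: £2,048 to deductible, leaving £240; member's 50% is £120. Cost to member: £2,168. OOP to date £2,595.
Bill 3, £641: deductible met; 50% of £641 = £320.50. Member pays £320.50; OOP now £2,915.50.

£320.50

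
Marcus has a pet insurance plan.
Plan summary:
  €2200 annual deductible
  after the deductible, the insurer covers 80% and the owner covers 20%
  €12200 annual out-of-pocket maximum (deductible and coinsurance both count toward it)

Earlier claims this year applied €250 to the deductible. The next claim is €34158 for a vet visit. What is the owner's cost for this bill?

€8391.60

Remaining deductible: €2200 − €250 = €1950.
That leaves €34158 − €1950 = €32208 for coinsurance.
Coinsurance: €32208 × 20% = €6441.60.
Owner responsibility before any cap: €1950 + €6441.60 = €8391.60.
Year-to-date out-of-pocket becomes €250 + €8391.60 = €8641.60, still under the €12200 maximum, so no cap applies.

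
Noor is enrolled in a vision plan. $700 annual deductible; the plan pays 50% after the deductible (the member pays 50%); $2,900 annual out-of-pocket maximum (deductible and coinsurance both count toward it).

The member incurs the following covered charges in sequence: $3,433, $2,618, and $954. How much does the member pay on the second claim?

Claim 1 ($3,433): deductible takes $700, $2,733 remains; member's 50% is $1,366.50. Cost to member: $2,066.50. OOP to date $2,066.50.
Claim 2 ($2,618): 50% coinsurance on $2,618 = $1,309. Adding that to $2,066.50 gives $3,375.50, past the $2,900 cap; member pays only $2,900 − $2,066.50 = $833.50.

$833.50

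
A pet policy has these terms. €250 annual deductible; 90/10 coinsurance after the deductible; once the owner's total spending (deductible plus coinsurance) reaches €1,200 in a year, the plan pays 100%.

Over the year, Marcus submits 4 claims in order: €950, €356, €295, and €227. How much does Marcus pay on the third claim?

€29.50

Claim 1 — €950: €250 finishes the deductible; €700 goes to coinsurance; coinsurance €700 × 10% = €70. Cost to owner: €320. OOP to date €320.
Claim 2 — €356: deductible already satisfied, so owner's share is 10% × €356 = €35.60. Cost to owner: €35.60. OOP to date €355.60.
Claim 3 — €295: deductible met; 10% of €295 = €29.50. Owner pays €29.50; OOP now €385.10.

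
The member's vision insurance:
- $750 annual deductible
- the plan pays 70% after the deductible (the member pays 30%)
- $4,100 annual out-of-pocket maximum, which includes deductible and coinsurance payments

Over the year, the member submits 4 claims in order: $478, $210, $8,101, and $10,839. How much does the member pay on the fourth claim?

$938.30

Claim 1 ($478): entire amount goes to the deductible. Cost to member: $478. OOP to date $478.
Claim 2 ($210): entire amount goes to the deductible. Member pays $210; OOP now $688.
Claim 3 ($8,101): deductible takes $62, $8,039 remains; coinsurance $8,039 × 30% = $2,411.70. Member owes $2,473.70 (running OOP $3,161.70).
Claim 4 ($10,839): deductible already satisfied, so member's share is 30% × $10,839 = $3,251.70. That would push OOP to $6,413.40, over the $4,100 cap, so member pays $4,100 − $3,161.70 = $938.30.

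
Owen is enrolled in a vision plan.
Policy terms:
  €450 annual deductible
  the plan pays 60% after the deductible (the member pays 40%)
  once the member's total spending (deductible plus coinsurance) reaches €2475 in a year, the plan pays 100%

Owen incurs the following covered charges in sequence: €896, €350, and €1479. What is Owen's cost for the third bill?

€591.60

#1 (€896): €450 to deductible, leaving €446; member's 40% is €178.40. Member owes €628.40 (running OOP €628.40).
#2 (€350): deductible already satisfied, so member's share is 40% × €350 = €140. Cost to member: €140. OOP to date €768.40.
#3 (€1479): deductible met; 40% of €1479 = €591.60. Member pays €591.60; OOP now €1360.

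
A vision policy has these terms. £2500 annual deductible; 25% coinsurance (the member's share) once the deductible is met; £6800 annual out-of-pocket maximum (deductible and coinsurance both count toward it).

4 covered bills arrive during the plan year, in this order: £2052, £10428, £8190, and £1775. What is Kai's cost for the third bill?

£1805

Claim 1 (£2052): all of it applies to the deductible. Member owes £2052 (running OOP £2052).
Claim 2 (£10428): £448 finishes the deductible; £9980 goes to coinsurance; member's 25% is £2495. Member pays £2943; OOP now £4995.
Claim 3 (£8190): deductible met; 25% of £8190 = £2047.50. OOP would hit £7042.50 > £6800, so the cap limits the member to £6800 − £4995 = £1805.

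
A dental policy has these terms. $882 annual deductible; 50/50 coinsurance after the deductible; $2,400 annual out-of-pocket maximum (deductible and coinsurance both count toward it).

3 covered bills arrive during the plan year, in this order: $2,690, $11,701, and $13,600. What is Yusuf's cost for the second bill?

#1 ($2,690): $882 finishes the deductible; $1,808 goes to coinsurance; coinsurance $1,808 × 50% = $904. Patient owes $1,786 (running OOP $1,786).
#2 ($11,701): deductible already satisfied, so patient's share is 50% × $11,701 = $5,850.50. OOP would hit $7,636.50 > $2,400, so the cap limits the patient to $2,400 − $1,786 = $614.

$614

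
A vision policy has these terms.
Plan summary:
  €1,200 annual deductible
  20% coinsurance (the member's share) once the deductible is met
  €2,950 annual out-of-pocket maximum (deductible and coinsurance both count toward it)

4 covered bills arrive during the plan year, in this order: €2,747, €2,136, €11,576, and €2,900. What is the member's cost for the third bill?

€1,013.40

#1 (€2,747): €1,200 finishes the deductible; €1,547 goes to coinsurance; member's 20% is €309.40. Member owes €1,509.40 (running OOP €1,509.40).
#2 (€2,136): 20% coinsurance on €2,136 = €427.20. Member pays €427.20; OOP now €1,936.60.
#3 (€11,576): deductible already satisfied, so member's share is 20% × €11,576 = €2,315.20. That would push OOP to €4,251.80, over the €2,950 cap, so member pays €2,950 − €1,936.60 = €1,013.40.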